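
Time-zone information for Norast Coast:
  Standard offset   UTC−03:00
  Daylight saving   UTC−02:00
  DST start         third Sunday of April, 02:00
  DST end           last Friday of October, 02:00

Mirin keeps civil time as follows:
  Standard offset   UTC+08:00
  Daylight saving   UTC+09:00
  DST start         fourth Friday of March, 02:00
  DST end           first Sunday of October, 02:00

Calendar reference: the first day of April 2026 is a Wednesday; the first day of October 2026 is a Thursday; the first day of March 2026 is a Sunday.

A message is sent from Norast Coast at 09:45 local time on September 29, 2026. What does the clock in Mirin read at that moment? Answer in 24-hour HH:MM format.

1 April 2026 is a Wednesday, so the first Sunday is April 5 and the third is April 19.
1 October 2026 is a Thursday, so Fridays fall on 2, 9, 16, 23, 30; the last is October 30.
September 29, 2026 falls between 19 April and 30 October, so daylight saving is in effect and Norast Coast is at UTC−02:00.
09:45 Norast Coast + 2h = 11:45 UTC.
1 March 2026 is a Sunday, so the first Friday is March 6 and the fourth is March 27.
1 October 2026 is a Thursday, so the first Sunday is October 4.
At the standard offset (UTC+08:00), 11:45 UTC + 8h = 19:45 Mirin standard time.
Daylight saving runs 27 March – 4 October; the standard-time date in Mirin, September 29, 2026, is inside that window, so Mirin is at UTC+09:00.
11:45 UTC + 9h = 20:45 Mirin.

20:45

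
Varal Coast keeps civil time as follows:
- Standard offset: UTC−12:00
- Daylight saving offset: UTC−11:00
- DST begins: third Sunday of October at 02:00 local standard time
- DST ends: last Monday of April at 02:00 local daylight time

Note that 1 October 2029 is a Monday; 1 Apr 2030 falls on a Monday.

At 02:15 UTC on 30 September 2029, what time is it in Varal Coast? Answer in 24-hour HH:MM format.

14:15

1 October 2029 is a Monday, so the first Sunday is October 7 and the third is October 21.
1 April 2030 is a Monday, so Mondays fall on 1, 8, 15, 22, 29; the last is April 29.
At the standard offset (UTC−12:00), 02:15 UTC − 12h = 14:15 Varal Coast standard time (rolling into the previous day, 29 September 2029).
The standard-time date in Varal Coast, 29 September 2029, is outside the daylight-saving period (21 October 2029 – 29 April 2030), so Varal Coast is on standard time, UTC−12:00.
02:15 UTC − 12h = 14:15 local (rolling into the previous day, 29 September 2029).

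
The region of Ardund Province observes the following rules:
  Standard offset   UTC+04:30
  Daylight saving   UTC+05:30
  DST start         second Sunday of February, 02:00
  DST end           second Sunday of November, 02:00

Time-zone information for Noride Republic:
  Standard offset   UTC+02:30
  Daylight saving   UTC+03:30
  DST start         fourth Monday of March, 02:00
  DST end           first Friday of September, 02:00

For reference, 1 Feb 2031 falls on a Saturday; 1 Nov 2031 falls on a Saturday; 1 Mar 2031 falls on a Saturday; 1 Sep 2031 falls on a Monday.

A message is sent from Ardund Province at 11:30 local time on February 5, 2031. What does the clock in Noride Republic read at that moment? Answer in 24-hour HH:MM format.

09:30

1 February 2031 is a Saturday, so the first Sunday is February 2 and the second is February 9.
1 November 2031 is a Saturday, so the first Sunday is November 2 and the second is November 9.
February 5, 2031 does not fall between 9 February and 9 November, so daylight saving is not in effect and Ardund Province is at UTC+04:30.
11:30 Ardund Province − 4h30m = 07:00 UTC.
1 March 2031 is a Saturday, so the first Monday is March 3 and the fourth is March 24.
1 September 2031 is a Monday, so the first Friday is September 5.
At the standard offset (UTC+02:30), 07:00 UTC + 2h30m = 09:30 Noride Republic standard time.
Daylight saving runs 24 March – 5 September; the standard-time date in Noride Republic, February 5, 2031, is outside that window, so Noride Republic is on standard time at UTC+02:30.
07:00 UTC + 2h30m = 09:30 Noride Republic.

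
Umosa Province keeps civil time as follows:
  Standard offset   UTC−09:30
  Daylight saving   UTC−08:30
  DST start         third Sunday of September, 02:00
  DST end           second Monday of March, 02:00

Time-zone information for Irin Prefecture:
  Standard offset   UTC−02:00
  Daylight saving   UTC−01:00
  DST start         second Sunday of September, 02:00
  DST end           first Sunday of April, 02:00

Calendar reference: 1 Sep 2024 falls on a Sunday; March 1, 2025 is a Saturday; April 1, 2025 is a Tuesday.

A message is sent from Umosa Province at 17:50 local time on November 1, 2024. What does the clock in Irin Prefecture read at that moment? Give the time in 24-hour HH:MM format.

01:20

1 September 2024 is a Sunday, so the first Sunday is September 1 and the third is September 15.
1 March 2025 is a Saturday, so the first Monday is March 3 and the second is March 10.
November 1, 2024 lies within the daylight-saving period (15 September 2024 – 10 March 2025), so Umosa Province is on daylight time, UTC−08:30.
17:50 Umosa Province + 8h30m = 02:20 UTC (rolling into the next day, 2 November 2024).
1 September 2024 is a Sunday, so the first Sunday is September 1 and the second is September 8.
1 April 2025 is a Tuesday, so the first Sunday is April 6.
At the standard offset (UTC−02:00), 02:20 UTC − 2h = 00:20 Irin Prefecture standard time.
The standard-time date in Irin Prefecture, November 2, 2024, lies within the daylight-saving period (8 September 2024 – 6 April 2025), so Irin Prefecture is on daylight time, UTC−01:00.
02:20 UTC − 1h = 01:20 Irin Prefecture.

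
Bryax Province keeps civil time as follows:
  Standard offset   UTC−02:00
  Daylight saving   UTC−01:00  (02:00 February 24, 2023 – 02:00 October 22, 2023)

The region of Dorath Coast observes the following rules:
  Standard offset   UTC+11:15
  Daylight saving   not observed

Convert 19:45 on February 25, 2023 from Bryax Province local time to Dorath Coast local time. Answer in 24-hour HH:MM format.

08:00

February 25, 2023 lies within the daylight-saving period (24 February – 22 October), so Bryax Province is on daylight time, UTC−01:00.
19:45 Bryax Province + 1h = 20:45 UTC.
Dorath Coast has no daylight saving, so its offset is UTC+11:15 year-round.
20:45 UTC + 11h15m = 08:00 Dorath Coast (rolling into the next day, 26 February 2023).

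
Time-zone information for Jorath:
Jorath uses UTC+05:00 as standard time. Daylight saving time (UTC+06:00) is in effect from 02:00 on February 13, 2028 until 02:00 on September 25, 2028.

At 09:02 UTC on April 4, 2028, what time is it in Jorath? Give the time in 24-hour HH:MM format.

At the standard offset (UTC+05:00), 09:02 UTC + 5h = 14:02 Jorath standard time.
Daylight saving runs 13 February – 25 September; the standard-time date in Jorath, April 4, 2028, is inside that window, so Jorath is at UTC+06:00.
09:02 UTC + 6h = 15:02 local.

15:02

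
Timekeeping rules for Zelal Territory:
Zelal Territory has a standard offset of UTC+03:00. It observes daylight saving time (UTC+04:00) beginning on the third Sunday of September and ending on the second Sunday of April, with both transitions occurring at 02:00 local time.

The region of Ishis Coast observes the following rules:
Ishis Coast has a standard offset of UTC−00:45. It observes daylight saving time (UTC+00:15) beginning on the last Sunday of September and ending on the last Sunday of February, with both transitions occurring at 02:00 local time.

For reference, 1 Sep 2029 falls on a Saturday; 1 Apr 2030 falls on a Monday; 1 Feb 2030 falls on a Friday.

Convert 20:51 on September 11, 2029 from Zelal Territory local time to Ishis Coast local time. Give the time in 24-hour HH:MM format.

17:06

1 September 2029 is a Saturday, so the first Sunday is September 2 and the third is September 16.
1 April 2030 is a Monday, so the first Sunday is April 7 and the second is April 14.
September 11, 2029 is outside the daylight-saving period (16 September 2029 – 14 April 2030), so Zelal Territory is on standard time, UTC+03:00.
20:51 Zelal Territory − 3h = 17:51 UTC.
1 September 2029 is a Saturday, so Sundays fall on 2, 9, 16, 23, 30; the last is September 30.
1 February 2030 is a Friday, so Sundays fall on 3, 10, 17, 24; the last is February 24.
At the standard offset (UTC−00:45), 17:51 UTC − 0h45m = 17:06 Ishis Coast standard time.
The standard-time date in Ishis Coast, September 11, 2029, is outside the daylight-saving period (30 September 2029 – 24 February 2030), so Ishis Coast is on standard time, UTC−00:45.
17:51 UTC − 0h45m = 17:06 Ishis Coast.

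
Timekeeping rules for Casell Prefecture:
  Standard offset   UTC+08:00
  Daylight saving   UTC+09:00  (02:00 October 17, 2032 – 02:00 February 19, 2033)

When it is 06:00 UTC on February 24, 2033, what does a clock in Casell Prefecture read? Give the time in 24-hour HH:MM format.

At the standard offset (UTC+08:00), 06:00 UTC + 8h = 14:00 Casell Prefecture standard time.
The standard-time date in Casell Prefecture, February 24, 2033, is outside the daylight-saving period (17 October 2032 – 19 February 2033), so Casell Prefecture is on standard time, UTC+08:00.
06:00 UTC + 8h = 14:00 local.

14:00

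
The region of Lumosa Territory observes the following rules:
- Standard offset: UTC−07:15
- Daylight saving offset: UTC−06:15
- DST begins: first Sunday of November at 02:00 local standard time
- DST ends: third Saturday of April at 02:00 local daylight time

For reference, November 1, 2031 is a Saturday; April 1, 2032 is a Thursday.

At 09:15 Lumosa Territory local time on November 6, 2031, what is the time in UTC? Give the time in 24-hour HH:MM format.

15:30

1 November 2031 is a Saturday, so the first Sunday is November 2.
1 April 2032 is a Thursday, so the first Saturday is April 3 and the third is April 17.
November 6, 2031 lies within the daylight-saving period (2 November 2031 – 17 April 2032), so Lumosa Territory is on daylight time, UTC−06:15.
09:15 local + 6h15m = 15:30 UTC.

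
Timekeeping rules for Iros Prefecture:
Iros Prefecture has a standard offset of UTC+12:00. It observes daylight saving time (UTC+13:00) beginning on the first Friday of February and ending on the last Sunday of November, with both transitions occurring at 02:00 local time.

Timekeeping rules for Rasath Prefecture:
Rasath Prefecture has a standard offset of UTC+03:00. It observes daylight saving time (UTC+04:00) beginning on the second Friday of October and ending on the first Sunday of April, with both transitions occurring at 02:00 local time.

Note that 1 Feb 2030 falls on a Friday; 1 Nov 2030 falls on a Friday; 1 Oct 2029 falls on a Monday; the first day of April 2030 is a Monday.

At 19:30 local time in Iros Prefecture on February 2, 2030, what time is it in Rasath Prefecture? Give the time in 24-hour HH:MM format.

1 February 2030 is a Friday, so the first Friday is February 1.
1 November 2030 is a Friday, so Sundays fall on 3, 10, 17, 24; the last is November 24.
Daylight saving runs 1 February – 24 November; February 2, 2030 is inside that window, so Iros Prefecture is at UTC+13:00.
19:30 Iros Prefecture − 13h = 06:30 UTC.
1 October 2029 is a Monday, so the first Friday is October 5 and the second is October 12.
1 April 2030 is a Monday, so the first Sunday is April 7.
At the standard offset (UTC+03:00), 06:30 UTC + 3h = 09:30 Rasath Prefecture standard time.
The standard-time date in Rasath Prefecture, February 2, 2030, falls between 12 October 2029 and 7 April 2030, so daylight saving is in effect and Rasath Prefecture is at UTC+04:00.
06:30 UTC + 4h = 10:30 Rasath Prefecture.

10:30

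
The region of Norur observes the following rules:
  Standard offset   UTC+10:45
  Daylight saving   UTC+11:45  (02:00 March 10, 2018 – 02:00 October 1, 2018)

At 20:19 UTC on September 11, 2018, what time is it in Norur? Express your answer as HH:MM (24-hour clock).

08:04

At the standard offset (UTC+10:45), 20:19 UTC + 10h45m = 07:04 Norur standard time (rolling into the next day, 12 September 2018).
Daylight saving runs 10 March – 1 October; the standard-time date in Norur, September 12, 2018, is inside that window, so Norur is at UTC+11:45.
20:19 UTC + 11h45m = 08:04 local (rolling into the next day, 12 September 2018).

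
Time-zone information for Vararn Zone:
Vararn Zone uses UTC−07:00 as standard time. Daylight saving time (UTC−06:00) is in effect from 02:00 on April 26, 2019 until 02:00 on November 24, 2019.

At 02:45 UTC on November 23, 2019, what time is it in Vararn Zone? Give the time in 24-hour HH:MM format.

20:45

At the standard offset (UTC−07:00), 02:45 UTC − 7h = 19:45 Vararn Zone standard time (rolling into the previous day, 22 November 2019).
Daylight saving runs 26 April – 24 November; the standard-time date in Vararn Zone, November 22, 2019, is inside that window, so Vararn Zone is at UTC−06:00.
02:45 UTC − 6h = 20:45 local (rolling into the previous day, 22 November 2019).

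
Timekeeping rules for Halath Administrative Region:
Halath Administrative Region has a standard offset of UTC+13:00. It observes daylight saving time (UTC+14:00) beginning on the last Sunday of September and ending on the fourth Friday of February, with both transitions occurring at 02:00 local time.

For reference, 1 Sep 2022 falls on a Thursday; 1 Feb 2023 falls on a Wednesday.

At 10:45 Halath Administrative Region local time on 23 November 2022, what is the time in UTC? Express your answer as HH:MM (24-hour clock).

20:45

1 September 2022 is a Thursday, so Sundays fall on 4, 11, 18, 25; the last is September 25.
1 February 2023 is a Wednesday, so the first Friday is February 3 and the fourth is February 24.
23 November 2022 falls between 25 September 2022 and 24 February 2023, so daylight saving is in effect and Halath Administrative Region is at UTC+14:00.
10:45 local − 14h = 20:45 UTC (rolling into the previous day, 22 November 2022).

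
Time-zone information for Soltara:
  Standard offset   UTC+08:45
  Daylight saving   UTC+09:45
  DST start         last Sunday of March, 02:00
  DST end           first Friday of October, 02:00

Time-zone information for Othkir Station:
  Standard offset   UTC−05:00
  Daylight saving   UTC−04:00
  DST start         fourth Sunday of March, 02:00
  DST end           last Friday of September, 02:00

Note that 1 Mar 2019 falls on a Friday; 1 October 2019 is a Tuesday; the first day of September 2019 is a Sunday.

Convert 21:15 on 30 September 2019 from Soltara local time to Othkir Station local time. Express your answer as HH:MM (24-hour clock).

06:30

1 March 2019 is a Friday, so Sundays fall on 3, 10, 17, 24, 31; the last is March 31.
1 October 2019 is a Tuesday, so the first Friday is October 4.
30 September 2019 falls between 31 March and 4 October, so daylight saving is in effect and Soltara is at UTC+09:45.
21:15 Soltara − 9h45m = 11:30 UTC.
1 March 2019 is a Friday, so the first Sunday is March 3 and the fourth is March 24.
1 September 2019 is a Sunday, so Fridays fall on 6, 13, 20, 27; the last is September 27.
At the standard offset (UTC−05:00), 11:30 UTC − 5h = 06:30 Othkir Station standard time.
The standard-time date in Othkir Station, 30 September 2019, does not fall between 24 March and 27 September, so daylight saving is not in effect and Othkir Station is at UTC−05:00.
11:30 UTC − 5h = 06:30 Othkir Station.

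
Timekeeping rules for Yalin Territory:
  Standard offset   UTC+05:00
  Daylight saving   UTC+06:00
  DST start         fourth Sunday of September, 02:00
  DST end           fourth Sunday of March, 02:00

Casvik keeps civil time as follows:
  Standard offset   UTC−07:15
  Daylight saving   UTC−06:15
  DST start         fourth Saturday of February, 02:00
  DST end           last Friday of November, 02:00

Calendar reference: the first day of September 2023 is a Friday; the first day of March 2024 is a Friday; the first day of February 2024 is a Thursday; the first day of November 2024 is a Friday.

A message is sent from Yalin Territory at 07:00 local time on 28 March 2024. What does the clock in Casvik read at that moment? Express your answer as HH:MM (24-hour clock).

1 September 2023 is a Friday, so the first Sunday is September 3 and the fourth is September 24.
1 March 2024 is a Friday, so the first Sunday is March 3 and the fourth is March 24.
28 March 2024 does not fall between 24 September 2023 and 24 March 2024, so daylight saving is not in effect and Yalin Territory is at UTC+05:00.
07:00 Yalin Territory − 5h = 02:00 UTC.
1 February 2024 is a Thursday, so the first Saturday is February 3 and the fourth is February 24.
1 November 2024 is a Friday, so Fridays fall on 1, 8, 15, 22, 29; the last is November 29.
At the standard offset (UTC−07:15), 02:00 UTC − 7h15m = 18:45 Casvik standard time (rolling into the previous day, 27 March 2024).
The standard-time date in Casvik, 27 March 2024, lies within the daylight-saving period (24 February – 29 November), so Casvik is on daylight time, UTC−06:15.
02:00 UTC − 6h15m = 19:45 Casvik (rolling into the previous day, 27 March 2024).

19:45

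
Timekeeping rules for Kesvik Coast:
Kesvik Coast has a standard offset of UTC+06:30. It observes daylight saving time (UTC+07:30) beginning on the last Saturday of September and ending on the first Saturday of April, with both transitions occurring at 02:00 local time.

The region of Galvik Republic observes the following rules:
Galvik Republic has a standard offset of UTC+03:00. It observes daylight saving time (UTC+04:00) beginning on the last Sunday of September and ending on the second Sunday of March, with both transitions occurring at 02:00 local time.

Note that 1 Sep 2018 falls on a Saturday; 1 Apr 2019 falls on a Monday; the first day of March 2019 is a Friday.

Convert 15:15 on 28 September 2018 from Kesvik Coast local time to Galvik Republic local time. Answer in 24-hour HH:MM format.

11:45

1 September 2018 is a Saturday, so Saturdays fall on 1, 8, 15, 22, 29; the last is September 29.
1 April 2019 is a Monday, so the first Saturday is April 6.
Daylight saving runs 29 September 2018 – 6 April 2019; 28 September 2018 is outside that window, so Kesvik Coast is on standard time at UTC+06:30.
15:15 Kesvik Coast − 6h30m = 08:45 UTC.
1 September 2018 is a Saturday, so Sundays fall on 2, 9, 16, 23, 30; the last is September 30.
1 March 2019 is a Friday, so the first Sunday is March 3 and the second is March 10.
At the standard offset (UTC+03:00), 08:45 UTC + 3h = 11:45 Galvik Republic standard time.
Daylight saving runs 30 September 2018 – 10 March 2019; the standard-time date in Galvik Republic, 28 September 2018, is outside that window, so Galvik Republic is on standard time at UTC+03:00.
08:45 UTC + 3h = 11:45 Galvik Republic.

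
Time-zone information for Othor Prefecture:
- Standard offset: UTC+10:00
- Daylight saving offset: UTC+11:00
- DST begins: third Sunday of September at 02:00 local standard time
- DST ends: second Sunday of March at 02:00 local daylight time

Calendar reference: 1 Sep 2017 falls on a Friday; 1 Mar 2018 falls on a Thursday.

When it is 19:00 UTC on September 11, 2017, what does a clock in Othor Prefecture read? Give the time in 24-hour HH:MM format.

1 September 2017 is a Friday, so the first Sunday is September 3 and the third is September 17.
1 March 2018 is a Thursday, so the first Sunday is March 4 and the second is March 11.
At the standard offset (UTC+10:00), 19:00 UTC + 10h = 05:00 Othor Prefecture standard time (rolling into the next day, 12 September 2017).
The standard-time date in Othor Prefecture, September 12, 2017, does not fall between 17 September 2017 and 11 March 2018, so daylight saving is not in effect and Othor Prefecture is at UTC+10:00.
19:00 UTC + 10h = 05:00 local (rolling into the next day, 12 September 2017).

05:00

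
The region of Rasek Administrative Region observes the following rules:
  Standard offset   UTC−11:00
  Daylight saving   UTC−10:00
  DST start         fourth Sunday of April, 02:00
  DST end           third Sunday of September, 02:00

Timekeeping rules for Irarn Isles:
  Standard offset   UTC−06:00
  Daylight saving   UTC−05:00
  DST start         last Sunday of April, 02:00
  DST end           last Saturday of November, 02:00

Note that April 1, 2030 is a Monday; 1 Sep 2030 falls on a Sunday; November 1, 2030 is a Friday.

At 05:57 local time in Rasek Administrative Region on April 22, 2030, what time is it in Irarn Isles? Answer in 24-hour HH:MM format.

1 April 2030 is a Monday, so the first Sunday is April 7 and the fourth is April 28.
1 September 2030 is a Sunday, so the first Sunday is September 1 and the third is September 15.
April 22, 2030 is outside the daylight-saving period (28 April – 15 September), so Rasek Administrative Region is on standard time, UTC−11:00.
05:57 Rasek Administrative Region + 11h = 16:57 UTC.
1 April 2030 is a Monday, so Sundays fall on 7, 14, 21, 28; the last is April 28.
1 November 2030 is a Friday, so Saturdays fall on 2, 9, 16, 23, 30; the last is November 30.
At the standard offset (UTC−06:00), 16:57 UTC − 6h = 10:57 Irarn Isles standard time.
The standard-time date in Irarn Isles, April 22, 2030, is outside the daylight-saving period (28 April – 30 November), so Irarn Isles is on standard time, UTC−06:00.
16:57 UTC − 6h = 10:57 Irarn Isles.

10:57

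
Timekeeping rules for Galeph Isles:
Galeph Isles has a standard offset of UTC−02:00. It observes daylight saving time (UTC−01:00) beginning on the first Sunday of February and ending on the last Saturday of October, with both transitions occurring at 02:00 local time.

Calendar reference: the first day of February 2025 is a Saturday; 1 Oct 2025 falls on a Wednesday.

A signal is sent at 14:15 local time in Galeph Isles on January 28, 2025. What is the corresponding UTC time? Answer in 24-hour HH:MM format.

1 February 2025 is a Saturday, so the first Sunday is February 2.
1 October 2025 is a Wednesday, so Saturdays fall on 4, 11, 18, 25; the last is October 25.
January 28, 2025 is outside the daylight-saving period (2 February – 25 October), so Galeph Isles is on standard time, UTC−02:00.
14:15 local + 2h = 16:15 UTC.

16:15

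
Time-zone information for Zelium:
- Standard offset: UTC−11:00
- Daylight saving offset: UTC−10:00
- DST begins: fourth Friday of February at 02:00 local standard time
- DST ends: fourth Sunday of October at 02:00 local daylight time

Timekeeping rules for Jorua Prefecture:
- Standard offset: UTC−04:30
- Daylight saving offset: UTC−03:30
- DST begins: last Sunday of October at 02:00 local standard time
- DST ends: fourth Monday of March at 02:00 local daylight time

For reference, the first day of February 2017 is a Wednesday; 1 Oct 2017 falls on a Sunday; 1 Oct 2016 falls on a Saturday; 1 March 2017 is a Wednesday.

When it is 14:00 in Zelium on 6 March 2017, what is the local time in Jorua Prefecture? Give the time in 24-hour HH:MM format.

1 February 2017 is a Wednesday, so the first Friday is February 3 and the fourth is February 24.
1 October 2017 is a Sunday, so the first Sunday is October 1 and the fourth is October 22.
6 March 2017 lies within the daylight-saving period (24 February – 22 October), so Zelium is on daylight time, UTC−10:00.
14:00 Zelium + 10h = 00:00 UTC (rolling into the next day, 7 March 2017).
1 October 2016 is a Saturday, so Sundays fall on 2, 9, 16, 23, 30; the last is October 30.
1 March 2017 is a Wednesday, so the first Monday is March 6 and the fourth is March 27.
At the standard offset (UTC−04:30), 00:00 UTC − 4h30m = 19:30 Jorua Prefecture standard time (rolling into the previous day, 6 March 2017).
The standard-time date in Jorua Prefecture, 6 March 2017, lies within the daylight-saving period (30 October 2016 – 27 March 2017), so Jorua Prefecture is on daylight time, UTC−03:30.
00:00 UTC − 3h30m = 20:30 Jorua Prefecture (rolling into the previous day, 6 March 2017).

20:30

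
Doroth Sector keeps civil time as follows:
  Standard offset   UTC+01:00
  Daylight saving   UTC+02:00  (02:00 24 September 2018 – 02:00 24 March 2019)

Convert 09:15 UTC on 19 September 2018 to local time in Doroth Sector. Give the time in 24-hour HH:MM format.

At the standard offset (UTC+01:00), 09:15 UTC + 1h = 10:15 Doroth Sector standard time.
Daylight saving runs 24 September 2018 – 24 March 2019; the standard-time date in Doroth Sector, 19 September 2018, is outside that window, so Doroth Sector is on standard time at UTC+01:00.
09:15 UTC + 1h = 10:15 local.

10:15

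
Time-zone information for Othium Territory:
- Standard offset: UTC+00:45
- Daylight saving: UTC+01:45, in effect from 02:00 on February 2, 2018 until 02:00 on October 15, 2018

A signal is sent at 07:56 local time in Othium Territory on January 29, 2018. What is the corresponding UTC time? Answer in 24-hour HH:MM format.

Daylight saving runs 2 February – 15 October; January 29, 2018 is outside that window, so Othium Territory is on standard time at UTC+00:45.
07:56 local − 0h45m = 07:11 UTC.

07:11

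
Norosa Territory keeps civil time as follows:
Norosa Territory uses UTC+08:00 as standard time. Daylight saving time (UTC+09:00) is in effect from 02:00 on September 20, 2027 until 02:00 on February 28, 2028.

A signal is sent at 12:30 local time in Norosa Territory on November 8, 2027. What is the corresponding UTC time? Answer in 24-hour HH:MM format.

Daylight saving runs 20 September 2027 – 28 February 2028; November 8, 2027 is inside that window, so Norosa Territory is at UTC+09:00.
12:30 local − 9h = 03:30 UTC.

03:30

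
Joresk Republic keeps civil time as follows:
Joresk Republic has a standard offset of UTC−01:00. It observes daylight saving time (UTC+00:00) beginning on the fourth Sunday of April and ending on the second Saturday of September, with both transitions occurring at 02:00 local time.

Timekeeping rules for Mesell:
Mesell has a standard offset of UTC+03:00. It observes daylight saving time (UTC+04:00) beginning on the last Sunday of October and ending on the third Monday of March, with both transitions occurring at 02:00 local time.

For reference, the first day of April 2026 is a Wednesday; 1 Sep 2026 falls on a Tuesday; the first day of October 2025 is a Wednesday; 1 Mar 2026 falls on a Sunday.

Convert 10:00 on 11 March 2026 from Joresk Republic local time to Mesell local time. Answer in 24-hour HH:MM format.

1 April 2026 is a Wednesday, so the first Sunday is April 5 and the fourth is April 26.
1 September 2026 is a Tuesday, so the first Saturday is September 5 and the second is September 12.
11 March 2026 is outside the daylight-saving period (26 April – 12 September), so Joresk Republic is on standard time, UTC−01:00.
10:00 Joresk Republic + 1h = 11:00 UTC.
1 October 2025 is a Wednesday, so Sundays fall on 5, 12, 19, 26; the last is October 26.
1 March 2026 is a Sunday, so the first Monday is March 2 and the third is March 16.
At the standard offset (UTC+03:00), 11:00 UTC + 3h = 14:00 Mesell standard time.
Daylight saving runs 26 October 2025 – 16 March 2026; the standard-time date in Mesell, 11 March 2026, is inside that window, so Mesell is at UTC+04:00.
11:00 UTC + 4h = 15:00 Mesell.

15:00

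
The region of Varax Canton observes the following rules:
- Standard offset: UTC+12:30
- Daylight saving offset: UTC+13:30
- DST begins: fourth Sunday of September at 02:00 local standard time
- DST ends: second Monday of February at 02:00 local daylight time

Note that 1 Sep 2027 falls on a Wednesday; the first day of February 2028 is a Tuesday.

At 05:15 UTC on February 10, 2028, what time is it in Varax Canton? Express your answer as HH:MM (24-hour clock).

1 September 2027 is a Wednesday, so the first Sunday is September 5 and the fourth is September 26.
1 February 2028 is a Tuesday, so the first Monday is February 7 and the second is February 14.
At the standard offset (UTC+12:30), 05:15 UTC + 12h30m = 17:45 Varax Canton standard time.
The standard-time date in Varax Canton, February 10, 2028, falls between 26 September 2027 and 14 February 2028, so daylight saving is in effect and Varax Canton is at UTC+13:30.
05:15 UTC + 13h30m = 18:45 local.

18:45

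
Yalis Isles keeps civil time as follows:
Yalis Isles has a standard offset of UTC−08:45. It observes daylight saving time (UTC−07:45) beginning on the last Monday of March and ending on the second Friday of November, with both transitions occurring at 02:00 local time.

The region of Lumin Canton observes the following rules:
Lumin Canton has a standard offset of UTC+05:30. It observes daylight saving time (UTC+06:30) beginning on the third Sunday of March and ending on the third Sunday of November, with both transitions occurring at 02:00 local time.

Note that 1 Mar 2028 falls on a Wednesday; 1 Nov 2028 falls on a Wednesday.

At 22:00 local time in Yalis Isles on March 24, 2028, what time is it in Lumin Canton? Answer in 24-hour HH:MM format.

1 March 2028 is a Wednesday, so Mondays fall on 6, 13, 20, 27; the last is March 27.
1 November 2028 is a Wednesday, so the first Friday is November 3 and the second is November 10.
March 24, 2028 is outside the daylight-saving period (27 March – 10 November), so Yalis Isles is on standard time, UTC−08:45.
22:00 Yalis Isles + 8h45m = 06:45 UTC (rolling into the next day, 25 March 2028).
1 March 2028 is a Wednesday, so the first Sunday is March 5 and the third is March 19.
1 November 2028 is a Wednesday, so the first Sunday is November 5 and the third is November 19.
At the standard offset (UTC+05:30), 06:45 UTC + 5h30m = 12:15 Lumin Canton standard time.
The standard-time date in Lumin Canton, March 25, 2028, falls between 19 March and 19 November, so daylight saving is in effect and Lumin Canton is at UTC+06:30.
06:45 UTC + 6h30m = 13:15 Lumin Canton.

13:15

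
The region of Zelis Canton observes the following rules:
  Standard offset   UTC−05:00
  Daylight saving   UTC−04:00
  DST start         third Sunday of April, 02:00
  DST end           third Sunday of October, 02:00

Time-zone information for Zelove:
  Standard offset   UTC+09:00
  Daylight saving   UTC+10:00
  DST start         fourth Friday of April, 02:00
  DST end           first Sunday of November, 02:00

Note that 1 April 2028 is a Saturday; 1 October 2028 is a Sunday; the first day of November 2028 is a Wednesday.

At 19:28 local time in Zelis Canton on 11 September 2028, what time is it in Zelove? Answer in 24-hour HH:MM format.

09:28

1 April 2028 is a Saturday, so the first Sunday is April 2 and the third is April 16.
1 October 2028 is a Sunday, so the first Sunday is October 1 and the third is October 15.
11 September 2028 falls between 16 April and 15 October, so daylight saving is in effect and Zelis Canton is at UTC−04:00.
19:28 Zelis Canton + 4h = 23:28 UTC.
1 April 2028 is a Saturday, so the first Friday is April 7 and the fourth is April 28.
1 November 2028 is a Wednesday, so the first Sunday is November 5.
At the standard offset (UTC+09:00), 23:28 UTC + 9h = 08:28 Zelove standard time (rolling into the next day, 12 September 2028).
Daylight saving runs 28 April – 5 November; the standard-time date in Zelove, 12 September 2028, is inside that window, so Zelove is at UTC+10:00.
23:28 UTC + 10h = 09:28 Zelove (rolling into the next day, 12 September 2028).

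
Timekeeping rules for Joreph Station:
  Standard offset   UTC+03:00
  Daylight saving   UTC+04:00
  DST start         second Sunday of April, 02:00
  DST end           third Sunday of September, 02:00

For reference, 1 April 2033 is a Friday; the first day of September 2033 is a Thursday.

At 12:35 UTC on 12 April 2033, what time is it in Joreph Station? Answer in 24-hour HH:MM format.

16:35

1 April 2033 is a Friday, so the first Sunday is April 3 and the second is April 10.
1 September 2033 is a Thursday, so the first Sunday is September 4 and the third is September 18.
At the standard offset (UTC+03:00), 12:35 UTC + 3h = 15:35 Joreph Station standard time.
The standard-time date in Joreph Station, 12 April 2033, falls between 10 April and 18 September, so daylight saving is in effect and Joreph Station is at UTC+04:00.
12:35 UTC + 4h = 16:35 local.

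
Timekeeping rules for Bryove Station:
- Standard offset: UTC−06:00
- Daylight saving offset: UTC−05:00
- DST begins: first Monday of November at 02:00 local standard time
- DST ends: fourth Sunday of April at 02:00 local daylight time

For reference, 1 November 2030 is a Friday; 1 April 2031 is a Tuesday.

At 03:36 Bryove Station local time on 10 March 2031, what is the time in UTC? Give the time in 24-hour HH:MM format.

08:36

1 November 2030 is a Friday, so the first Monday is November 4.
1 April 2031 is a Tuesday, so the first Sunday is April 6 and the fourth is April 27.
10 March 2031 lies within the daylight-saving period (4 November 2030 – 27 April 2031), so Bryove Station is on daylight time, UTC−05:00.
03:36 local + 5h = 08:36 UTC.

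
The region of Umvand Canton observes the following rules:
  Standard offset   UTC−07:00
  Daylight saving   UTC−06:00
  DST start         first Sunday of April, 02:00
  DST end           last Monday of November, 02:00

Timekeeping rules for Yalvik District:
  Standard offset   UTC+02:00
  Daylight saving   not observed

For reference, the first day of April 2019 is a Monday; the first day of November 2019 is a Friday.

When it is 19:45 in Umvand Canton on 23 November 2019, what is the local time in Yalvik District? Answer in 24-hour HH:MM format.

1 April 2019 is a Monday, so the first Sunday is April 7.
1 November 2019 is a Friday, so Mondays fall on 4, 11, 18, 25; the last is November 25.
23 November 2019 lies within the daylight-saving period (7 April – 25 November), so Umvand Canton is on daylight time, UTC−06:00.
19:45 Umvand Canton + 6h = 01:45 UTC (rolling into the next day, 24 November 2019).
Yalvik District has no daylight saving, so its offset is UTC+02:00 year-round.
01:45 UTC + 2h = 03:45 Yalvik District.

03:45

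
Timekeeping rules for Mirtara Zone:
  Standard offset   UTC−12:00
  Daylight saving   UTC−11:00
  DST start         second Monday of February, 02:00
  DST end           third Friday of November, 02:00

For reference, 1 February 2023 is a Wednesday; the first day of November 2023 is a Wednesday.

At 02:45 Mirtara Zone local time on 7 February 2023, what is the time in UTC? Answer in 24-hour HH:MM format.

1 February 2023 is a Wednesday, so the first Monday is February 6 and the second is February 13.
1 November 2023 is a Wednesday, so the first Friday is November 3 and the third is November 17.
7 February 2023 does not fall between 13 February and 17 November, so daylight saving is not in effect and Mirtara Zone is at UTC−12:00.
02:45 local + 12h = 14:45 UTC.

14:45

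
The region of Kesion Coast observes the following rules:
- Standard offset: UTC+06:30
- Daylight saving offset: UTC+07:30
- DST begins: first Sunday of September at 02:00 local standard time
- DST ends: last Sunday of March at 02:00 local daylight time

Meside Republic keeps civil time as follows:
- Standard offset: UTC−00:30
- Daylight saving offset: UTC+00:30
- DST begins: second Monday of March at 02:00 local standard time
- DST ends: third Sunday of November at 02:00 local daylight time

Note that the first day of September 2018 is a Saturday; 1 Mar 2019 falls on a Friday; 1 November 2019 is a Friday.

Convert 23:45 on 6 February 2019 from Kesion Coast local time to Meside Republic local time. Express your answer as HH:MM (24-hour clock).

1 September 2018 is a Saturday, so the first Sunday is September 2.
1 March 2019 is a Friday, so Sundays fall on 3, 10, 17, 24, 31; the last is March 31.
6 February 2019 falls between 2 September 2018 and 31 March 2019, so daylight saving is in effect and Kesion Coast is at UTC+07:30.
23:45 Kesion Coast − 7h30m = 16:15 UTC.
1 March 2019 is a Friday, so the first Monday is March 4 and the second is March 11.
1 November 2019 is a Friday, so the first Sunday is November 3 and the third is November 17.
At the standard offset (UTC−00:30), 16:15 UTC − 0h30m = 15:45 Meside Republic standard time.
Daylight saving runs 11 March – 17 November; the standard-time date in Meside Republic, 6 February 2019, is outside that window, so Meside Republic is on standard time at UTC−00:30.
16:15 UTC − 0h30m = 15:45 Meside Republic.

15:45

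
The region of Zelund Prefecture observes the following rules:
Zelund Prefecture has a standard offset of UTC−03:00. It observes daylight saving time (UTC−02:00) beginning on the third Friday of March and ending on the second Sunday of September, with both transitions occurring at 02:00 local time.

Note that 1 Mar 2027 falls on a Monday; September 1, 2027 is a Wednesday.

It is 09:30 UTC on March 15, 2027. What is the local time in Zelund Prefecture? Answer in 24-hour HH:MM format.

06:30

1 March 2027 is a Monday, so the first Friday is March 5 and the third is March 19.
1 September 2027 is a Wednesday, so the first Sunday is September 5 and the second is September 12.
At the standard offset (UTC−03:00), 09:30 UTC − 3h = 06:30 Zelund Prefecture standard time.
The standard-time date in Zelund Prefecture, March 15, 2027, is outside the daylight-saving period (19 March – 12 September), so Zelund Prefecture is on standard time, UTC−03:00.
09:30 UTC − 3h = 06:30 local.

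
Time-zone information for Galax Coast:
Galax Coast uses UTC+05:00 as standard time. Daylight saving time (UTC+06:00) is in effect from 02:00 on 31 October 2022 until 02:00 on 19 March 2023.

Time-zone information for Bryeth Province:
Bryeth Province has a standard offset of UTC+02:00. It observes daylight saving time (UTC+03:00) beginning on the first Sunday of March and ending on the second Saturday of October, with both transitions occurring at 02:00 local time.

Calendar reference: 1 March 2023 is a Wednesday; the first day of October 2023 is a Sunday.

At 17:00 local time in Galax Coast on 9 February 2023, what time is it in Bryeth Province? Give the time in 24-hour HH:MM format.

13:00

9 February 2023 lies within the daylight-saving period (31 October 2022 – 19 March 2023), so Galax Coast is on daylight time, UTC+06:00.
17:00 Galax Coast − 6h = 11:00 UTC.
1 March 2023 is a Wednesday, so the first Sunday is March 5.
1 October 2023 is a Sunday, so the first Saturday is October 7 and the second is October 14.
At the standard offset (UTC+02:00), 11:00 UTC + 2h = 13:00 Bryeth Province standard time.
The standard-time date in Bryeth Province, 9 February 2023, is outside the daylight-saving period (5 March – 14 October), so Bryeth Province is on standard time, UTC+02:00.
11:00 UTC + 2h = 13:00 Bryeth Province.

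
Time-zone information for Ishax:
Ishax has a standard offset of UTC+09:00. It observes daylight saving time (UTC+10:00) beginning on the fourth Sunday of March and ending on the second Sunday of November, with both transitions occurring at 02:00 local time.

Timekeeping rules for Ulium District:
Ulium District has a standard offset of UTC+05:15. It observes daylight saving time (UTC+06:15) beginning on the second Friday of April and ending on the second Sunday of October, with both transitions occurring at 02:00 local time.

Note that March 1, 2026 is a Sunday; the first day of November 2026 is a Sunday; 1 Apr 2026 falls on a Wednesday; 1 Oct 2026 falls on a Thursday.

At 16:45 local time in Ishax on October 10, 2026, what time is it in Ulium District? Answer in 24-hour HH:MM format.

13:00

1 March 2026 is a Sunday, so the first Sunday is March 1 and the fourth is March 22.
1 November 2026 is a Sunday, so the first Sunday is November 1 and the second is November 8.
October 10, 2026 falls between 22 March and 8 November, so daylight saving is in effect and Ishax is at UTC+10:00.
16:45 Ishax − 10h = 06:45 UTC.
1 April 2026 is a Wednesday, so the first Friday is April 3 and the second is April 10.
1 October 2026 is a Thursday, so the first Sunday is October 4 and the second is October 11.
At the standard offset (UTC+05:15), 06:45 UTC + 5h15m = 12:00 Ulium District standard time.
The standard-time date in Ulium District, October 10, 2026, falls between 10 April and 11 October, so daylight saving is in effect and Ulium District is at UTC+06:15.
06:45 UTC + 6h15m = 13:00 Ulium District.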